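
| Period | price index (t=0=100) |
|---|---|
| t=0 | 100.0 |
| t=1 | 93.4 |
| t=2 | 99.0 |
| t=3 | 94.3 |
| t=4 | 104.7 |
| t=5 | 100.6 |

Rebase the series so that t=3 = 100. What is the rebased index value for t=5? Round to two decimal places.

Rebased(t=5) = 100.6 / 94.3 × 100 = 106.6808

106.68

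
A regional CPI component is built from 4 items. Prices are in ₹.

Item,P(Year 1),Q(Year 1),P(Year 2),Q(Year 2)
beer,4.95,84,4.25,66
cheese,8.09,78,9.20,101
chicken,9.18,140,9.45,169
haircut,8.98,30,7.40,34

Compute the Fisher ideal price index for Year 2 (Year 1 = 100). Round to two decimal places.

Laspeyres component (base-period weights):
ΣP(Year 2)Q(Year 1) = 4.25×84 + 9.20×78 + 9.45×140 + 7.40×30 = 357 + 717.6 + 1323 + 222 = 2619.6
ΣP(Year 1)Q(Year 1) = 4.95×84 + 8.09×78 + 9.18×140 + 8.98×30 = 415.8 + 631.02 + 1285.2 + 269.4 = 2601.42
L = 2619.6 / 2601.42 × 100 = 100.6988
Paasche component (current-period weights):
ΣP(Year 2)Q(Year 2) = 4.25×66 + 9.20×101 + 9.45×169 + 7.40×34 = 280.5 + 929.2 + 1597.05 + 251.6 = 3058.35
ΣP(Year 1)Q(Year 2) = 4.95×66 + 8.09×101 + 9.18×169 + 8.98×34 = 326.7 + 817.09 + 1551.42 + 305.32 = 3000.53
P = 3058.35 / 3000.53 × 100 = 101.9270
Fisher = √(L × P) = √(100.6988 × 101.9270) = 101.3111

101.31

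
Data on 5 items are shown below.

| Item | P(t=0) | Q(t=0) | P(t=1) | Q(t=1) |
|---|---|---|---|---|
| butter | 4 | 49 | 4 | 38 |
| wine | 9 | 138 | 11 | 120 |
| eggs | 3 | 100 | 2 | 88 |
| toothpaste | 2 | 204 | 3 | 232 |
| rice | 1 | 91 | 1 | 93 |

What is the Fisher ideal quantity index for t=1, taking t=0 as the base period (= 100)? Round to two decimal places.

92.45

Laspeyres component (base-period weights):
ΣP(t=0)Q(t=1) = 4×38 + 9×120 + 3×88 + 2×232 + 1×93 = 152 + 1080 + 264 + 464 + 93 = 2053
ΣP(t=0)Q(t=0) = 4×49 + 9×138 + 3×100 + 2×204 + 1×91 = 196 + 1242 + 300 + 408 + 91 = 2237
L = 2053 / 2237 × 100 = 91.7747
Paasche component (current-period weights):
ΣP(t=1)Q(t=1) = 4×38 + 11×120 + 2×88 + 3×232 + 1×93 = 152 + 1320 + 176 + 696 + 93 = 2437
ΣP(t=1)Q(t=0) = 4×49 + 11×138 + 2×100 + 3×204 + 1×91 = 196 + 1518 + 200 + 612 + 91 = 2617
P = 2437 / 2617 × 100 = 93.1219
Fisher = √(L × P) = √(91.7747 × 93.1219) = 92.4458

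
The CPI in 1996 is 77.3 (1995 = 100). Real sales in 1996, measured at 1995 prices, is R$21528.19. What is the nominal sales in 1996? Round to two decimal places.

Nominal = Real × (Index/100) = 21528.19 × (77.3/100)
        = 21528.19 × 0.773 = 16641.2909

16641.29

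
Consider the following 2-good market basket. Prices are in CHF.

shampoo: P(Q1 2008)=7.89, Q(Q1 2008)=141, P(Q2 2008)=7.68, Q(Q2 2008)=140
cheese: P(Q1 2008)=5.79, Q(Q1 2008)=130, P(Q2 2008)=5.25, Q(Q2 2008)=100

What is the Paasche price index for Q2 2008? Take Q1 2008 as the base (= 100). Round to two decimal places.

95.05

Paasche price index uses current-period quantities as weights.
ΣP(Q2 2008)·Q(Q2 2008) = 7.68×140 + 5.25×100 = 1075.2 + 525 = 1600.2
ΣP(Q1 2008)·Q(Q2 2008) = 7.89×140 + 5.79×100 = 1104.6 + 579 = 1683.6
Index = 1600.2 / 1683.6 × 100 = 95.0463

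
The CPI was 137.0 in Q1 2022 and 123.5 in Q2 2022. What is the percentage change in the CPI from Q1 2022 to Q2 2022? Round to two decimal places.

-9.85%

Change = (123.5 − 137.0) / 137.0 × 100
       = -13.5 / 137.0 × 100 = -9.8540%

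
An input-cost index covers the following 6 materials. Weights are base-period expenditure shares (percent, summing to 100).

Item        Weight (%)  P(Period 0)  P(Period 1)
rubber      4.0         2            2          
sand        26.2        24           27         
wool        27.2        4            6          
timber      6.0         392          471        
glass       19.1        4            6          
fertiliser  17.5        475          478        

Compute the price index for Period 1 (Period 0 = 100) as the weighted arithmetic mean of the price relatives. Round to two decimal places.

127.74

rubber: 4.0 × (2/2) = 4.0 × 1.000000 = 4.0000
sand: 26.2 × (27/24) = 26.2 × 1.125000 = 29.4750
wool: 27.2 × (6/4) = 27.2 × 1.500000 = 40.8000
timber: 6.0 × (471/392) = 6.0 × 1.201531 = 7.2092
glass: 19.1 × (6/4) = 19.1 × 1.500000 = 28.6500
fertiliser: 17.5 × (478/475) = 17.5 × 1.006316 = 17.6105
Index = Σ wᵢ·(p₁ᵢ/p₀ᵢ) = 4.0000 + 29.4750 + 40.8000 + 7.2092 + 28.6500 + 17.6105 = 127.7447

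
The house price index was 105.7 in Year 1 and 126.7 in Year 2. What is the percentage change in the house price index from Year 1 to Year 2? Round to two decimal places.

19.87%

Change = (126.7 − 105.7) / 105.7 × 100
       = 21.0 / 105.7 × 100 = 19.8675%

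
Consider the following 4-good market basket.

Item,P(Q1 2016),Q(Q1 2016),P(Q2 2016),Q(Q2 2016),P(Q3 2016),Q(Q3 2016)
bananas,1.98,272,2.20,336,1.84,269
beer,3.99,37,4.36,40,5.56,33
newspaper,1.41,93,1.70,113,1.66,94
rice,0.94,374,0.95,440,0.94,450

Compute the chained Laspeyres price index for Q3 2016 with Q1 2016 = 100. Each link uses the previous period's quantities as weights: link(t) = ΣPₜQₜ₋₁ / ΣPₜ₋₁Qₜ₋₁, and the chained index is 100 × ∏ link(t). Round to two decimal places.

103.06

Link Q1 2016→Q2 2016:
ΣP(Q2 2016)Q(Q1 2016) = 2.20×272 + 4.36×37 + 1.70×93 + 0.95×374 = 598.4 + 161.32 + 158.1 + 355.3 = 1273.12
ΣP(Q1 2016)Q(Q1 2016) = 1.98×272 + 3.99×37 + 1.41×93 + 0.94×374 = 538.56 + 147.63 + 131.13 + 351.56 = 1168.88
link = 1273.12/1168.88 = 1.089179
Link Q2 2016→Q3 2016:
ΣP(Q3 2016)Q(Q2 2016) = 1.84×336 + 5.56×40 + 1.66×113 + 0.94×440 = 618.24 + 222.4 + 187.58 + 413.6 = 1441.82
ΣP(Q2 2016)Q(Q2 2016) = 2.20×336 + 4.36×40 + 1.70×113 + 0.95×440 = 739.2 + 174.4 + 192.1 + 418 = 1523.7
link = 1441.82/1523.7 = 0.946262
Chained index = 100 × 1.089179 × 0.946262 = 103.0649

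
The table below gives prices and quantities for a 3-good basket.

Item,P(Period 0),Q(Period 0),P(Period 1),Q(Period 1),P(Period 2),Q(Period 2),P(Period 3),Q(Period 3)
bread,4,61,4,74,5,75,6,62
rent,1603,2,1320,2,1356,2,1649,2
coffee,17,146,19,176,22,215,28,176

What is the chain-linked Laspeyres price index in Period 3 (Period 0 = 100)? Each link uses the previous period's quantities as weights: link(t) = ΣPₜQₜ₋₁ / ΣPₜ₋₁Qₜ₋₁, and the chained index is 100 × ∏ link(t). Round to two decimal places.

131.98

Link Period 0→Period 1:
ΣP(Period 1)Q(Period 0) = 4×61 + 1320×2 + 19×146 = 244 + 2640 + 2774 = 5658
ΣP(Period 0)Q(Period 0) = 4×61 + 1603×2 + 17×146 = 244 + 3206 + 2482 = 5932
link = 5658/5932 = 0.953810
Link Period 1→Period 2:
ΣP(Period 2)Q(Period 1) = 5×74 + 1356×2 + 22×176 = 370 + 2712 + 3872 = 6954
ΣP(Period 1)Q(Period 1) = 4×74 + 1320×2 + 19×176 = 296 + 2640 + 3344 = 6280
link = 6954/6280 = 1.107325
Link Period 2→Period 3:
ΣP(Period 3)Q(Period 2) = 6×75 + 1649×2 + 28×215 = 450 + 3298 + 6020 = 9768
ΣP(Period 2)Q(Period 2) = 5×75 + 1356×2 + 22×215 = 375 + 2712 + 4730 = 7817
link = 9768/7817 = 1.249584
Chained index = 100 × 0.953810 × 1.107325 × 1.249584 = 131.9783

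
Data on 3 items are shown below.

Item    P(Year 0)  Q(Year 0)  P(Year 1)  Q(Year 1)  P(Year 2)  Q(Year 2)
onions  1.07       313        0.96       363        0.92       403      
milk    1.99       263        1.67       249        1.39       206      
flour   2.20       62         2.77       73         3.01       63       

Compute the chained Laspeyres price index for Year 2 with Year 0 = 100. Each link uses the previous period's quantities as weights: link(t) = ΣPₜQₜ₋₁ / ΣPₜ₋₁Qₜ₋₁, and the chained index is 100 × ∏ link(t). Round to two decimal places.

Link Year 0→Year 1:
ΣP(Year 1)Q(Year 0) = 0.96×313 + 1.67×263 + 2.77×62 = 300.48 + 439.21 + 171.74 = 911.43
ΣP(Year 0)Q(Year 0) = 1.07×313 + 1.99×263 + 2.20×62 = 334.91 + 523.37 + 136.4 = 994.68
link = 911.43/994.68 = 0.916305
Link Year 1→Year 2:
ΣP(Year 2)Q(Year 1) = 0.92×363 + 1.39×249 + 3.01×73 = 333.96 + 346.11 + 219.73 = 899.8
ΣP(Year 1)Q(Year 1) = 0.96×363 + 1.67×249 + 2.77×73 = 348.48 + 415.83 + 202.21 = 966.52
link = 899.8/966.52 = 0.930969
Chained index = 100 × 0.916305 × 0.930969 = 85.3051

85.31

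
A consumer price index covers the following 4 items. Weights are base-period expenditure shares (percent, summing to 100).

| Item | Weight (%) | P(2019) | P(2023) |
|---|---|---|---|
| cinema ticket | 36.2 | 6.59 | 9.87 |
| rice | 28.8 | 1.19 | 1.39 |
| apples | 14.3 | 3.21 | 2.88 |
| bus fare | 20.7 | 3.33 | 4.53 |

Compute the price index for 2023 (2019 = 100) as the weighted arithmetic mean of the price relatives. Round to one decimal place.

cinema ticket: 36.2 × (9.87/6.59) = 36.2 × 1.497724 = 54.2176
rice: 28.8 × (1.39/1.19) = 28.8 × 1.168067 = 33.6403
apples: 14.3 × (2.88/3.21) = 14.3 × 0.897196 = 12.8299
bus fare: 20.7 × (4.53/3.33) = 20.7 × 1.360360 = 28.1595
Index = Σ wᵢ·(p₁ᵢ/p₀ᵢ) = 54.2176 + 33.6403 + 12.8299 + 28.1595 = 128.8473

128.8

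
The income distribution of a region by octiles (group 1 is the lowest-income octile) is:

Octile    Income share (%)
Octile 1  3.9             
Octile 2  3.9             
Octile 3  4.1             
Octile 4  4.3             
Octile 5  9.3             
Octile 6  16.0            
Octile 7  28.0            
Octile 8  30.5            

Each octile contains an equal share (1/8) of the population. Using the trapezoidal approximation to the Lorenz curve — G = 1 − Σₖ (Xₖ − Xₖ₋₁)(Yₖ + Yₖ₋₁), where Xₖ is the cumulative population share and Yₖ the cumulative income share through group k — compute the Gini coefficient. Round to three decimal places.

0.434

Cumulative income shares Yₖ: 0.0390, 0.0780, 0.1190, 0.1620, 0.2550, 0.4150, 0.6950, 1.0000
Σ (Xₖ−Xₖ₋₁)(Yₖ+Yₖ₋₁) = (1/8)(0.0390+0.0000) + (1/8)(0.0780+0.0390) + (1/8)(0.1190+0.0780) + (1/8)(0.1620+0.1190) + (1/8)(0.2550+0.1620) + (1/8)(0.4150+0.2550) + (1/8)(0.6950+0.4150) + (1/8)(1.0000+0.6950)
  = 0.0049 + 0.0146 + 0.0246 + 0.0351 + 0.0521 + 0.0838 + 0.1388 + 0.2119 = 0.5657
G = 1 − 0.5657 = 0.4343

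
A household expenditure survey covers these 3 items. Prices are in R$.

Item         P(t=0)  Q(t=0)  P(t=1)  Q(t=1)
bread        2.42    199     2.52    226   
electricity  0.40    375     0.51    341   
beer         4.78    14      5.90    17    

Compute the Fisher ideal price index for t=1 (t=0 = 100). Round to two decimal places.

110.68

Laspeyres component (base-period weights):
ΣP(t=1)Q(t=0) = 2.52×199 + 0.51×375 + 5.90×14 = 501.48 + 191.25 + 82.6 = 775.33
ΣP(t=0)Q(t=0) = 2.42×199 + 0.40×375 + 4.78×14 = 481.58 + 150 + 66.92 = 698.5
L = 775.33 / 698.5 × 100 = 110.9993
Paasche component (current-period weights):
ΣP(t=1)Q(t=1) = 2.52×226 + 0.51×341 + 5.90×17 = 569.52 + 173.91 + 100.3 = 843.73
ΣP(t=0)Q(t=1) = 2.42×226 + 0.40×341 + 4.78×17 = 546.92 + 136.4 + 81.26 = 764.58
P = 843.73 / 764.58 × 100 = 110.3521
Fisher = √(L × P) = √(110.9993 × 110.3521) = 110.6752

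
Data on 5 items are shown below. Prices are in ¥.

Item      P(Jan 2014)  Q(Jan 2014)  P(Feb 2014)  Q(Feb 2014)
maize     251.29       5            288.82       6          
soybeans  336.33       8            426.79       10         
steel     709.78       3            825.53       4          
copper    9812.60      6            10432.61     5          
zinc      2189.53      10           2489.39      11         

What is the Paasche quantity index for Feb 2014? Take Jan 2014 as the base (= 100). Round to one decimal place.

93.7

Paasche quantity index uses current-period prices as weights.
ΣP(Feb 2014)·Q(Feb 2014) = 288.82×6 + 426.79×10 + 825.53×4 + 10432.61×5 + 2489.39×11 = 1732.92 + 4267.9 + 3302.12 + 52163.05 + 27383.29 = 88849.28
ΣP(Feb 2014)·Q(Jan 2014) = 288.82×5 + 426.79×8 + 825.53×3 + 10432.61×6 + 2489.39×10 = 1444.1 + 3414.32 + 2476.59 + 62595.66 + 24893.9 = 94824.57
Index = 88849.28 / 94824.57 × 100 = 93.6986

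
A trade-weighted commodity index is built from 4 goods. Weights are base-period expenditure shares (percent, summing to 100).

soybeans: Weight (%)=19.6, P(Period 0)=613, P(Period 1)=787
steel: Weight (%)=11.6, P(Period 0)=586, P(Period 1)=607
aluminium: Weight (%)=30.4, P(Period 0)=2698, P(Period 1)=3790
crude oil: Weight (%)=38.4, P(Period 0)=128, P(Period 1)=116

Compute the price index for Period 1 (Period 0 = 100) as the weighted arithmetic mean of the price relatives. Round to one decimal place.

soybeans: 19.6 × (787/613) = 19.6 × 1.283850 = 25.1635
steel: 11.6 × (607/586) = 11.6 × 1.035836 = 12.0157
aluminium: 30.4 × (3790/2698) = 30.4 × 1.404744 = 42.7042
crude oil: 38.4 × (116/128) = 38.4 × 0.906250 = 34.8000
Index = Σ wᵢ·(p₁ᵢ/p₀ᵢ) = 25.1635 + 12.0157 + 42.7042 + 34.8000 = 114.6834

114.7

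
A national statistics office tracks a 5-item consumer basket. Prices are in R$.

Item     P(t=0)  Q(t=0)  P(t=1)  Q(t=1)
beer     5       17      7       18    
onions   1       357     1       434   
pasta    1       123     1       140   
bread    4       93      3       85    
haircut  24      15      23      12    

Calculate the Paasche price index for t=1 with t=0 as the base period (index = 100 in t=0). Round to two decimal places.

95.28

Paasche price index uses current-period quantities as weights.
ΣP(t=1)·Q(t=1) = 7×18 + 1×434 + 1×140 + 3×85 + 23×12 = 126 + 434 + 140 + 255 + 276 = 1231
ΣP(t=0)·Q(t=1) = 5×18 + 1×434 + 1×140 + 4×85 + 24×12 = 90 + 434 + 140 + 340 + 288 = 1292
Index = 1231 / 1292 × 100 = 95.2786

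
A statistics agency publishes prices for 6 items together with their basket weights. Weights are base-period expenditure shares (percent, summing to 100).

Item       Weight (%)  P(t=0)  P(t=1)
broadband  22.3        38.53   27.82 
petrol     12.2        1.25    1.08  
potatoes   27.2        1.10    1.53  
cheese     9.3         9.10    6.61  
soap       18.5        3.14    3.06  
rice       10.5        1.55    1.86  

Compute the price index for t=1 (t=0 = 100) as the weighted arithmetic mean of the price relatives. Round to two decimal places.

broadband: 22.3 × (27.82/38.53) = 22.3 × 0.722035 = 16.1014
petrol: 12.2 × (1.08/1.25) = 12.2 × 0.864000 = 10.5408
potatoes: 27.2 × (1.53/1.10) = 27.2 × 1.390909 = 37.8327
cheese: 9.3 × (6.61/9.10) = 9.3 × 0.726374 = 6.7553
soap: 18.5 × (3.06/3.14) = 18.5 × 0.974522 = 18.0287
rice: 10.5 × (1.86/1.55) = 10.5 × 1.200000 = 12.6000
Index = Σ wᵢ·(p₁ᵢ/p₀ᵢ) = 16.1014 + 10.5408 + 37.8327 + 6.7553 + 18.0287 + 12.6000 = 101.8588

101.86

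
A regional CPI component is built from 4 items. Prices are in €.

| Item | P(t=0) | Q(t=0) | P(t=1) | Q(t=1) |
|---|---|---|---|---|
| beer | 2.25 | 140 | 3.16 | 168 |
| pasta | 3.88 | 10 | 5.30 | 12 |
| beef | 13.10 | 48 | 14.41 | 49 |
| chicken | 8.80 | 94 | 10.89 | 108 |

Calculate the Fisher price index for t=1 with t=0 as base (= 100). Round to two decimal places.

122.48

Laspeyres component (base-period weights):
ΣP(t=1)Q(t=0) = 3.16×140 + 5.30×10 + 14.41×48 + 10.89×94 = 442.4 + 53 + 691.68 + 1023.66 = 2210.74
ΣP(t=0)Q(t=0) = 2.25×140 + 3.88×10 + 13.10×48 + 8.80×94 = 315 + 38.8 + 628.8 + 827.2 = 1809.8
L = 2210.74 / 1809.8 × 100 = 122.1538
Paasche component (current-period weights):
ΣP(t=1)Q(t=1) = 3.16×168 + 5.30×12 + 14.41×49 + 10.89×108 = 530.88 + 63.6 + 706.09 + 1176.12 = 2476.69
ΣP(t=0)Q(t=1) = 2.25×168 + 3.88×12 + 13.10×49 + 8.80×108 = 378 + 46.56 + 641.9 + 950.4 = 2016.86
P = 2476.69 / 2016.86 × 100 = 122.7993
Fisher = √(L × P) = √(122.1538 × 122.7993) = 122.4761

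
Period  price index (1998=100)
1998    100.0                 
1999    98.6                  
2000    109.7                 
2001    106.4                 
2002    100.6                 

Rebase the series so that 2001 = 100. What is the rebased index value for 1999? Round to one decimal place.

92.7

Rebased(1999) = 98.6 / 106.4 × 100 = 92.6692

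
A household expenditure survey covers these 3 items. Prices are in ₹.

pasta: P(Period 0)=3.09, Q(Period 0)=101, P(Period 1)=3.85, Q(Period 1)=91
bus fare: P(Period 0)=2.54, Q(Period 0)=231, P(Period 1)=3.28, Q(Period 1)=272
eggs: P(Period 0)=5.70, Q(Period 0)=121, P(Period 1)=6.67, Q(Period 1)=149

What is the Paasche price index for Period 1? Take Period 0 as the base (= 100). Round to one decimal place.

122.8

Paasche price index uses current-period quantities as weights.
ΣP(Period 1)·Q(Period 1) = 3.85×91 + 3.28×272 + 6.67×149 = 350.35 + 892.16 + 993.83 = 2236.34
ΣP(Period 0)·Q(Period 1) = 3.09×91 + 2.54×272 + 5.70×149 = 281.19 + 690.88 + 849.3 = 1821.37
Index = 2236.34 / 1821.37 × 100 = 122.7834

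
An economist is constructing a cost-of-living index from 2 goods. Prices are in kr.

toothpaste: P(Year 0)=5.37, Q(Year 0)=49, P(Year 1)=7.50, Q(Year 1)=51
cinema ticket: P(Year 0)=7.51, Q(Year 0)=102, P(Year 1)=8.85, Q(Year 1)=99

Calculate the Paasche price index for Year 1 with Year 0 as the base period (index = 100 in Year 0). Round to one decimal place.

Paasche price index uses current-period quantities as weights.
ΣP(Year 1)·Q(Year 1) = 7.50×51 + 8.85×99 = 382.5 + 876.15 = 1258.65
ΣP(Year 0)·Q(Year 1) = 5.37×51 + 7.51×99 = 273.87 + 743.49 = 1017.36
Index = 1258.65 / 1017.36 × 100 = 123.7173

123.7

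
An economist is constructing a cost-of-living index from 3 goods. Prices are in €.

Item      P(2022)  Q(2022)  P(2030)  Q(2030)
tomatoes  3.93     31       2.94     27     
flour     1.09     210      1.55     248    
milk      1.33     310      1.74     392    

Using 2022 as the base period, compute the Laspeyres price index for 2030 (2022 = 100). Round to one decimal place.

125.3

Laspeyres price index uses base-period quantities as weights.
ΣP(2030)·Q(2022) = 2.94×31 + 1.55×210 + 1.74×310 = 91.14 + 325.5 + 539.4 = 956.04
ΣP(2022)·Q(2022) = 3.93×31 + 1.09×210 + 1.33×310 = 121.83 + 228.9 + 412.3 = 763.03
Index = 956.04 / 763.03 × 100 = 125.2952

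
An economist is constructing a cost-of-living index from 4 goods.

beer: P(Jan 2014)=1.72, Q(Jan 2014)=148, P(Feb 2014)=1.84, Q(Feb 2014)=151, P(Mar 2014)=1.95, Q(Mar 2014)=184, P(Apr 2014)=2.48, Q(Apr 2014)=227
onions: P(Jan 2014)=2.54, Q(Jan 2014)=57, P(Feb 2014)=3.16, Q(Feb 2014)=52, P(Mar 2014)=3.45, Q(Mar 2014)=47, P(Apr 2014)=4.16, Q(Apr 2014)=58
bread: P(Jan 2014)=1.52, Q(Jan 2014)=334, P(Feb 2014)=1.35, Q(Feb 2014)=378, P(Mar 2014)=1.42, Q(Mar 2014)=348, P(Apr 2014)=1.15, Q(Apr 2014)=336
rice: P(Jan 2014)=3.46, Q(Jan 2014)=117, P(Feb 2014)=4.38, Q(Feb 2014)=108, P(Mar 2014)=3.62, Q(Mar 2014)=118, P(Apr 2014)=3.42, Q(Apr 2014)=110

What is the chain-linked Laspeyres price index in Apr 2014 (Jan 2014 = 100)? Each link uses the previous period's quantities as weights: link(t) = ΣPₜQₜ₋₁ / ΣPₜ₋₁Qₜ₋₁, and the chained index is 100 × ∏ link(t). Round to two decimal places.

107.09

Link Jan 2014→Feb 2014:
ΣP(Feb 2014)Q(Jan 2014) = 1.84×148 + 3.16×57 + 1.35×334 + 4.38×117 = 272.32 + 180.12 + 450.9 + 512.46 = 1415.8
ΣP(Jan 2014)Q(Jan 2014) = 1.72×148 + 2.54×57 + 1.52×334 + 3.46×117 = 254.56 + 144.78 + 507.68 + 404.82 = 1311.84
link = 1415.8/1311.84 = 1.079247
Link Feb 2014→Mar 2014:
ΣP(Mar 2014)Q(Feb 2014) = 1.95×151 + 3.45×52 + 1.42×378 + 3.62×108 = 294.45 + 179.4 + 536.76 + 390.96 = 1401.57
ΣP(Feb 2014)Q(Feb 2014) = 1.84×151 + 3.16×52 + 1.35×378 + 4.38×108 = 277.84 + 164.32 + 510.3 + 473.04 = 1425.5
link = 1401.57/1425.5 = 0.983213
Link Mar 2014→Apr 2014:
ΣP(Apr 2014)Q(Mar 2014) = 2.48×184 + 4.16×47 + 1.15×348 + 3.42×118 = 456.32 + 195.52 + 400.2 + 403.56 = 1455.6
ΣP(Mar 2014)Q(Mar 2014) = 1.95×184 + 3.45×47 + 1.42×348 + 3.62×118 = 358.8 + 162.15 + 494.16 + 427.16 = 1442.27
link = 1455.6/1442.27 = 1.009242
Chained index = 100 × 1.079247 × 0.983213 × 1.009242 = 107.0937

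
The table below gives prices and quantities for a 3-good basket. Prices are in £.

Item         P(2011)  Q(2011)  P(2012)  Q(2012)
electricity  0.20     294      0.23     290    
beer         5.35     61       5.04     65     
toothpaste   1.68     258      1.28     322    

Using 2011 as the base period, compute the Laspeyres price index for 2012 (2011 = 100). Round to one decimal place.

Laspeyres price index uses base-period quantities as weights.
ΣP(2012)·Q(2011) = 0.23×294 + 5.04×61 + 1.28×258 = 67.62 + 307.44 + 330.24 = 705.3
ΣP(2011)·Q(2011) = 0.20×294 + 5.35×61 + 1.68×258 = 58.8 + 326.35 + 433.44 = 818.59
Index = 705.3 / 818.59 × 100 = 86.1603

86.2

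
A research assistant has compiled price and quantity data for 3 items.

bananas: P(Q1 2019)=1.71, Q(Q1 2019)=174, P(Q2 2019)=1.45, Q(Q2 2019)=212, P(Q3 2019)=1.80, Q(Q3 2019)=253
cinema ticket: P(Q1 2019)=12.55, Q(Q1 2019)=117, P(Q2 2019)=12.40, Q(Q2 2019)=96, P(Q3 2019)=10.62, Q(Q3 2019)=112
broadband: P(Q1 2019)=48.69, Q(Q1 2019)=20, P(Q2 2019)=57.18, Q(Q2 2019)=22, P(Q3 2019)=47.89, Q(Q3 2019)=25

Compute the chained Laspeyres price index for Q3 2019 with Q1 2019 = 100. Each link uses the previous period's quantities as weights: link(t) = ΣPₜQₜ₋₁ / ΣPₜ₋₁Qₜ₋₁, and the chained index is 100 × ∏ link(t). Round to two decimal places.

92.55

Link Q1 2019→Q2 2019:
ΣP(Q2 2019)Q(Q1 2019) = 1.45×174 + 12.40×117 + 57.18×20 = 252.3 + 1450.8 + 1143.6 = 2846.7
ΣP(Q1 2019)Q(Q1 2019) = 1.71×174 + 12.55×117 + 48.69×20 = 297.54 + 1468.35 + 973.8 = 2739.69
link = 2846.7/2739.69 = 1.039059
Link Q2 2019→Q3 2019:
ΣP(Q3 2019)Q(Q2 2019) = 1.80×212 + 10.62×96 + 47.89×22 = 381.6 + 1019.52 + 1053.58 = 2454.7
ΣP(Q2 2019)Q(Q2 2019) = 1.45×212 + 12.40×96 + 57.18×22 = 307.4 + 1190.4 + 1257.96 = 2755.76
link = 2454.7/2755.76 = 0.890752
Chained index = 100 × 1.039059 × 0.890752 = 92.5545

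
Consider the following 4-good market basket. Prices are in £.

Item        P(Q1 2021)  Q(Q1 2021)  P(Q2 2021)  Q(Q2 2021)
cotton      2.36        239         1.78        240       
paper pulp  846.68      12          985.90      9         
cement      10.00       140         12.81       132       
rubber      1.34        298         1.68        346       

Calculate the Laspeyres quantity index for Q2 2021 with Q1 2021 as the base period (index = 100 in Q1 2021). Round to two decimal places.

79.61

Laspeyres quantity index uses base-period prices as weights.
ΣP(Q1 2021)·Q(Q2 2021) = 2.36×240 + 846.68×9 + 10.00×132 + 1.34×346 = 566.4 + 7620.12 + 1320 + 463.64 = 9970.16
ΣP(Q1 2021)·Q(Q1 2021) = 2.36×239 + 846.68×12 + 10.00×140 + 1.34×298 = 564.04 + 10160.16 + 1400 + 399.32 = 12523.52
Index = 9970.16 / 12523.52 × 100 = 79.6115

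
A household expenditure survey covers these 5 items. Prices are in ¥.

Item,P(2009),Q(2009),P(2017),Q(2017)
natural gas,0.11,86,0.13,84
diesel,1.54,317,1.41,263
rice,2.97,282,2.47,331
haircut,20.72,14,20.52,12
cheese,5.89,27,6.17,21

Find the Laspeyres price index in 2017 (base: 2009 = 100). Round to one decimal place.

90.2

Laspeyres price index uses base-period quantities as weights.
ΣP(2017)·Q(2009) = 0.13×86 + 1.41×317 + 2.47×282 + 20.52×14 + 6.17×27 = 11.18 + 446.97 + 696.54 + 287.28 + 166.59 = 1608.56
ΣP(2009)·Q(2009) = 0.11×86 + 1.54×317 + 2.97×282 + 20.72×14 + 5.89×27 = 9.46 + 488.18 + 837.54 + 290.08 + 159.03 = 1784.29
Index = 1608.56 / 1784.29 × 100 = 90.1513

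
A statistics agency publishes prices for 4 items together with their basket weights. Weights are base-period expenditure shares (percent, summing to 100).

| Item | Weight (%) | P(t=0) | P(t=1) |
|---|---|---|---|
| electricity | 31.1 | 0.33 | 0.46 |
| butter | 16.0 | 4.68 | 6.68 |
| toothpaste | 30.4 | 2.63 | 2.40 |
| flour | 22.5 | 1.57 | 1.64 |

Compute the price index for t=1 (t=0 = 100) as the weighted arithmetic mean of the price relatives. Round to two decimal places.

117.43

electricity: 31.1 × (0.46/0.33) = 31.1 × 1.393939 = 43.3515
butter: 16.0 × (6.68/4.68) = 16.0 × 1.427350 = 22.8376
toothpaste: 30.4 × (2.40/2.63) = 30.4 × 0.912548 = 27.7414
flour: 22.5 × (1.64/1.57) = 22.5 × 1.044586 = 23.5032
Index = Σ wᵢ·(p₁ᵢ/p₀ᵢ) = 43.3515 + 22.8376 + 27.7414 + 23.5032 = 117.4338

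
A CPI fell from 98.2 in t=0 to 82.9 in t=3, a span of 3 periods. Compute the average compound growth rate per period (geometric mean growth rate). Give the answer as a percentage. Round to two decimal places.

Growth factor = (82.9/98.2)^(1/3) = (0.844196)^(1/3) = 0.945107
Growth rate = 0.945107 − 1 = -0.054893 = -5.4893%

-5.49%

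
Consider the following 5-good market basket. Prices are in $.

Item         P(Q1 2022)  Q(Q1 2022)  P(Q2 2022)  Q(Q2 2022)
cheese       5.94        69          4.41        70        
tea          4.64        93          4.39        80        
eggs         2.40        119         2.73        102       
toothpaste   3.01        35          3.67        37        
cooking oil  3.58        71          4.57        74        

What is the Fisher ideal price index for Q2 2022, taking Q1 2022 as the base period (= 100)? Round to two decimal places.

100.28

Laspeyres component (base-period weights):
ΣP(Q2 2022)Q(Q1 2022) = 4.41×69 + 4.39×93 + 2.73×119 + 3.67×35 + 4.57×71 = 304.29 + 408.27 + 324.87 + 128.45 + 324.47 = 1490.35
ΣP(Q1 2022)Q(Q1 2022) = 5.94×69 + 4.64×93 + 2.40×119 + 3.01×35 + 3.58×71 = 409.86 + 431.52 + 285.6 + 105.35 + 254.18 = 1486.51
L = 1490.35 / 1486.51 × 100 = 100.2583
Paasche component (current-period weights):
ΣP(Q2 2022)Q(Q2 2022) = 4.41×70 + 4.39×80 + 2.73×102 + 3.67×37 + 4.57×74 = 308.7 + 351.2 + 278.46 + 135.79 + 338.18 = 1412.33
ΣP(Q1 2022)Q(Q2 2022) = 5.94×70 + 4.64×80 + 2.40×102 + 3.01×37 + 3.58×74 = 415.8 + 371.2 + 244.8 + 111.37 + 264.92 = 1408.09
P = 1412.33 / 1408.09 × 100 = 100.3011
Fisher = √(L × P) = √(100.2583 × 100.3011) = 100.2797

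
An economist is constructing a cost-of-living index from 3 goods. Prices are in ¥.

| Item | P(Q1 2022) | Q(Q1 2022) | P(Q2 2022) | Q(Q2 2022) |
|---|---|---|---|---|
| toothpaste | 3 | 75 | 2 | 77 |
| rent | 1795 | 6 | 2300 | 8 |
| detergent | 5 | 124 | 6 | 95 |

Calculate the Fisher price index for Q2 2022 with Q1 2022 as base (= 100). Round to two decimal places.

Laspeyres component (base-period weights):
ΣP(Q2 2022)Q(Q1 2022) = 2×75 + 2300×6 + 6×124 = 150 + 13800 + 744 = 14694
ΣP(Q1 2022)Q(Q1 2022) = 3×75 + 1795×6 + 5×124 = 225 + 10770 + 620 = 11615
L = 14694 / 11615 × 100 = 126.5088
Paasche component (current-period weights):
ΣP(Q2 2022)Q(Q2 2022) = 2×77 + 2300×8 + 6×95 = 154 + 18400 + 570 = 19124
ΣP(Q1 2022)Q(Q2 2022) = 3×77 + 1795×8 + 5×95 = 231 + 14360 + 475 = 15066
P = 19124 / 15066 × 100 = 126.9348
Fisher = √(L × P) = √(126.5088 × 126.9348) = 126.7216

126.72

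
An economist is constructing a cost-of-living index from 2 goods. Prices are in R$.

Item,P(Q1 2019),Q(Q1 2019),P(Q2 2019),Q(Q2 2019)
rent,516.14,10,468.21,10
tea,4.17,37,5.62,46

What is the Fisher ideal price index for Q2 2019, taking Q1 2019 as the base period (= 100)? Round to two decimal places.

Laspeyres component (base-period weights):
ΣP(Q2 2019)Q(Q1 2019) = 468.21×10 + 5.62×37 = 4682.1 + 207.94 = 4890.04
ΣP(Q1 2019)Q(Q1 2019) = 516.14×10 + 4.17×37 = 5161.4 + 154.29 = 5315.69
L = 4890.04 / 5315.69 × 100 = 91.9926
Paasche component (current-period weights):
ΣP(Q2 2019)Q(Q2 2019) = 468.21×10 + 5.62×46 = 4682.1 + 258.52 = 4940.62
ΣP(Q1 2019)Q(Q2 2019) = 516.14×10 + 4.17×46 = 5161.4 + 191.82 = 5353.22
P = 4940.62 / 5353.22 × 100 = 92.2925
Fisher = √(L × P) = √(91.9926 × 92.2925) = 92.1424

92.14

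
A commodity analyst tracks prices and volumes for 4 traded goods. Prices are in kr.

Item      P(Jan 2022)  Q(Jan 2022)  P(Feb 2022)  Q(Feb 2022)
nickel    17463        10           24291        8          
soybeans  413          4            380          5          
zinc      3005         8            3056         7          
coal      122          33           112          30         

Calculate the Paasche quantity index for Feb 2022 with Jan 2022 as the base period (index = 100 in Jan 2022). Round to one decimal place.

Paasche quantity index uses current-period prices as weights.
ΣP(Feb 2022)·Q(Feb 2022) = 24291×8 + 380×5 + 3056×7 + 112×30 = 194328 + 1900 + 21392 + 3360 = 220980
ΣP(Feb 2022)·Q(Jan 2022) = 24291×10 + 380×4 + 3056×8 + 112×33 = 242910 + 1520 + 24448 + 3696 = 272574
Index = 220980 / 272574 × 100 = 81.0716

81.1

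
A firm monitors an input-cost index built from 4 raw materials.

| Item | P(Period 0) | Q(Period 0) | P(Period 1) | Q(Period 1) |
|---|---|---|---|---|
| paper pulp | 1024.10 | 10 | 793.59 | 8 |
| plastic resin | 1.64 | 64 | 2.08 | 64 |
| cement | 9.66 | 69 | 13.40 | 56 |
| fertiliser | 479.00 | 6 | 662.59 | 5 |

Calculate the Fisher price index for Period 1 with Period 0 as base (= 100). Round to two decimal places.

93.63

Laspeyres component (base-period weights):
ΣP(Period 1)Q(Period 0) = 793.59×10 + 2.08×64 + 13.40×69 + 662.59×6 = 7935.9 + 133.12 + 924.6 + 3975.54 = 12969.16
ΣP(Period 0)Q(Period 0) = 1024.10×10 + 1.64×64 + 9.66×69 + 479.00×6 = 10241 + 104.96 + 666.54 + 2874 = 13886.5
L = 12969.16 / 13886.5 × 100 = 93.3940
Paasche component (current-period weights):
ΣP(Period 1)Q(Period 1) = 793.59×8 + 2.08×64 + 13.40×56 + 662.59×5 = 6348.72 + 133.12 + 750.4 + 3312.95 = 10545.19
ΣP(Period 0)Q(Period 1) = 1024.10×8 + 1.64×64 + 9.66×56 + 479.00×5 = 8192.8 + 104.96 + 540.96 + 2395 = 11233.72
P = 10545.19 / 11233.72 × 100 = 93.8709
Fisher = √(L × P) = √(93.3940 × 93.8709) = 93.6321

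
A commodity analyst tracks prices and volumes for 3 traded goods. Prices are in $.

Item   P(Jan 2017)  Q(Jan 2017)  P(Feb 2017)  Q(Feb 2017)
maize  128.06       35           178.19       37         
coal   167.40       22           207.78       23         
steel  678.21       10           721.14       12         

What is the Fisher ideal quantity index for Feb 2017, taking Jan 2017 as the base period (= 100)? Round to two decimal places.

Laspeyres component (base-period weights):
ΣP(Jan 2017)Q(Feb 2017) = 128.06×37 + 167.40×23 + 678.21×12 = 4738.22 + 3850.2 + 8138.52 = 16726.94
ΣP(Jan 2017)Q(Jan 2017) = 128.06×35 + 167.40×22 + 678.21×10 = 4482.1 + 3682.8 + 6782.1 = 14947
L = 16726.94 / 14947 × 100 = 111.9083
Paasche component (current-period weights):
ΣP(Feb 2017)Q(Feb 2017) = 178.19×37 + 207.78×23 + 721.14×12 = 6593.03 + 4778.94 + 8653.68 = 20025.65
ΣP(Feb 2017)Q(Jan 2017) = 178.19×35 + 207.78×22 + 721.14×10 = 6236.65 + 4571.16 + 7211.4 = 18019.21
P = 20025.65 / 18019.21 × 100 = 111.1350
Fisher = √(L × P) = √(111.9083 × 111.1350) = 111.5210

111.52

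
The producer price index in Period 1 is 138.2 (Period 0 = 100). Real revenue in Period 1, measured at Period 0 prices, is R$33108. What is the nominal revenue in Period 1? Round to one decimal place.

45755.3

Nominal = Real × (Index/100) = 33108 × (138.2/100)
        = 33108 × 1.382 = 45755.2560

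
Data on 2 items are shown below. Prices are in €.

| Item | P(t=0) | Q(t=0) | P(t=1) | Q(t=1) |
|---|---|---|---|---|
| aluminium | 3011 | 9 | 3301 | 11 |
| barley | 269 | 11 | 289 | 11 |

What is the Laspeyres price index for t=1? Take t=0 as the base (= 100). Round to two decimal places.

Laspeyres price index uses base-period quantities as weights.
ΣP(t=1)·Q(t=0) = 3301×9 + 289×11 = 29709 + 3179 = 32888
ΣP(t=0)·Q(t=0) = 3011×9 + 269×11 = 27099 + 2959 = 30058
Index = 32888 / 30058 × 100 = 109.4151

109.42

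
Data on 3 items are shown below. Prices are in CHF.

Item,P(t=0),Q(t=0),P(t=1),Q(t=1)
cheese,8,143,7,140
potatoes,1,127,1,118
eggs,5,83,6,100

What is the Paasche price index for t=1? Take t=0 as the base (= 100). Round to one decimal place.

Paasche price index uses current-period quantities as weights.
ΣP(t=1)·Q(t=1) = 7×140 + 1×118 + 6×100 = 980 + 118 + 600 = 1698
ΣP(t=0)·Q(t=1) = 8×140 + 1×118 + 5×100 = 1120 + 118 + 500 = 1738
Index = 1698 / 1738 × 100 = 97.6985

97.7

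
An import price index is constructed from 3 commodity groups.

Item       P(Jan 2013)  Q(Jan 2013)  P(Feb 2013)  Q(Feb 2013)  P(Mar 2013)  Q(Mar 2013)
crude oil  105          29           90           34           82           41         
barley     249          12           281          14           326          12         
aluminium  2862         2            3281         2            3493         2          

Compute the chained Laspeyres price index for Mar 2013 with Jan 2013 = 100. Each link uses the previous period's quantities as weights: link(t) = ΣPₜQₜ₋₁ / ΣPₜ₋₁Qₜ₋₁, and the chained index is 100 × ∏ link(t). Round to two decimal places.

Link Jan 2013→Feb 2013:
ΣP(Feb 2013)Q(Jan 2013) = 90×29 + 281×12 + 3281×2 = 2610 + 3372 + 6562 = 12544
ΣP(Jan 2013)Q(Jan 2013) = 105×29 + 249×12 + 2862×2 = 3045 + 2988 + 5724 = 11757
link = 12544/11757 = 1.066939
Link Feb 2013→Mar 2013:
ΣP(Mar 2013)Q(Feb 2013) = 82×34 + 326×14 + 3493×2 = 2788 + 4564 + 6986 = 14338
ΣP(Feb 2013)Q(Feb 2013) = 90×34 + 281×14 + 3281×2 = 3060 + 3934 + 6562 = 13556
link = 14338/13556 = 1.057687
Chained index = 100 × 1.066939 × 1.057687 = 112.8487

112.85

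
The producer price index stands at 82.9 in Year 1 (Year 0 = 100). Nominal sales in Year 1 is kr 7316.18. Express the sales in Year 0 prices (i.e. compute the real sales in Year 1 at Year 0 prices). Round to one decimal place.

Real = Nominal ÷ (Index/100) = 7316.18 ÷ (82.9/100)
     = 7316.18 ÷ 0.829 = 8825.3076

8825.3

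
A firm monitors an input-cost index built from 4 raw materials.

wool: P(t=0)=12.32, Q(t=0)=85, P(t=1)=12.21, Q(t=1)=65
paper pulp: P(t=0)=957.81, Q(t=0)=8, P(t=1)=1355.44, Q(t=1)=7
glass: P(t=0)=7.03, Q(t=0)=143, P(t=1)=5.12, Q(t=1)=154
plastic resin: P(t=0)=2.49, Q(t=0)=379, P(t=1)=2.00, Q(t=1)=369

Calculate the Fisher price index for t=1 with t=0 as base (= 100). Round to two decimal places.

124.83

Laspeyres component (base-period weights):
ΣP(t=1)Q(t=0) = 12.21×85 + 1355.44×8 + 5.12×143 + 2.00×379 = 1037.85 + 10843.52 + 732.16 + 758 = 13371.53
ΣP(t=0)Q(t=0) = 12.32×85 + 957.81×8 + 7.03×143 + 2.49×379 = 1047.2 + 7662.48 + 1005.29 + 943.71 = 10658.68
L = 13371.53 / 10658.68 × 100 = 125.4520
Paasche component (current-period weights):
ΣP(t=1)Q(t=1) = 12.21×65 + 1355.44×7 + 5.12×154 + 2.00×369 = 793.65 + 9488.08 + 788.48 + 738 = 11808.21
ΣP(t=0)Q(t=1) = 12.32×65 + 957.81×7 + 7.03×154 + 2.49×369 = 800.8 + 6704.67 + 1082.62 + 918.81 = 9506.9
P = 11808.21 / 9506.9 × 100 = 124.2067
Fisher = √(L × P) = √(125.4520 × 124.2067) = 124.8278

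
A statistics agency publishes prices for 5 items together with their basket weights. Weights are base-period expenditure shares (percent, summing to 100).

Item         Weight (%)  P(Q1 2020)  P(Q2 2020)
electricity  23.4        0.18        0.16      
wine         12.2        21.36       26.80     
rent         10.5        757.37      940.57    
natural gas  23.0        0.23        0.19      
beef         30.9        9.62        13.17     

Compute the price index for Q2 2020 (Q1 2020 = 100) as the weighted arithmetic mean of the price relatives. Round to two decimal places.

110.45

electricity: 23.4 × (0.16/0.18) = 23.4 × 0.888889 = 20.8000
wine: 12.2 × (26.80/21.36) = 12.2 × 1.254682 = 15.3071
rent: 10.5 × (940.57/757.37) = 10.5 × 1.241890 = 13.0398
natural gas: 23.0 × (0.19/0.23) = 23.0 × 0.826087 = 19.0000
beef: 30.9 × (13.17/9.62) = 30.9 × 1.369023 = 42.3028
Index = Σ wᵢ·(p₁ᵢ/p₀ᵢ) = 20.8000 + 15.3071 + 13.0398 + 19.0000 + 42.3028 = 110.4498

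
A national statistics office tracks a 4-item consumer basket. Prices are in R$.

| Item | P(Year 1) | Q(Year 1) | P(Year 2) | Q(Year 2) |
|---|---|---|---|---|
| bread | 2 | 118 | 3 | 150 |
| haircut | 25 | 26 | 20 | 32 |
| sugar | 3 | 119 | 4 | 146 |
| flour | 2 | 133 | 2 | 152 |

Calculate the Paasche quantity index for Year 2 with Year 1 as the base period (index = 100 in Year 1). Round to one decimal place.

122.4

Paasche quantity index uses current-period prices as weights.
ΣP(Year 2)·Q(Year 2) = 3×150 + 20×32 + 4×146 + 2×152 = 450 + 640 + 584 + 304 = 1978
ΣP(Year 2)·Q(Year 1) = 3×118 + 20×26 + 4×119 + 2×133 = 354 + 520 + 476 + 266 = 1616
Index = 1978 / 1616 × 100 = 122.4010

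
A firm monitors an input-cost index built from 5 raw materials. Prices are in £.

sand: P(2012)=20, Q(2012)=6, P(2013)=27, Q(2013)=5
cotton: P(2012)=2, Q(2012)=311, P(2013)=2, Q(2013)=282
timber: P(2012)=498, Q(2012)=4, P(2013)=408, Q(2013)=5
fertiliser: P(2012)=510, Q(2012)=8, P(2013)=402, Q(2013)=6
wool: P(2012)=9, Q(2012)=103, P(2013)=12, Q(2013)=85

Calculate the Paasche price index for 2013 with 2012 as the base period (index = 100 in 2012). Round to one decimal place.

88.4

Paasche price index uses current-period quantities as weights.
ΣP(2013)·Q(2013) = 27×5 + 2×282 + 408×5 + 402×6 + 12×85 = 135 + 564 + 2040 + 2412 + 1020 = 6171
ΣP(2012)·Q(2013) = 20×5 + 2×282 + 498×5 + 510×6 + 9×85 = 100 + 564 + 2490 + 3060 + 765 = 6979
Index = 6171 / 6979 × 100 = 88.4224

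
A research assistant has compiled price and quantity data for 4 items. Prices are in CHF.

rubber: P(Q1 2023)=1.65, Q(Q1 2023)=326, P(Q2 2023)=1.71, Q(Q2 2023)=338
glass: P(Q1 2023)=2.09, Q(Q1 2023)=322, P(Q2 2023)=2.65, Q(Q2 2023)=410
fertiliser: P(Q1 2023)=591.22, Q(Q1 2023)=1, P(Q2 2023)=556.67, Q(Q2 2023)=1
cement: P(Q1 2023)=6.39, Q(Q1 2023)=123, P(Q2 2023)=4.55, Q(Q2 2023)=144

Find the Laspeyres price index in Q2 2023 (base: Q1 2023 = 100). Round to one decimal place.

Laspeyres price index uses base-period quantities as weights.
ΣP(Q2 2023)·Q(Q1 2023) = 1.71×326 + 2.65×322 + 556.67×1 + 4.55×123 = 557.46 + 853.3 + 556.67 + 559.65 = 2527.08
ΣP(Q1 2023)·Q(Q1 2023) = 1.65×326 + 2.09×322 + 591.22×1 + 6.39×123 = 537.9 + 672.98 + 591.22 + 785.97 = 2588.07
Index = 2527.08 / 2588.07 × 100 = 97.6434

97.6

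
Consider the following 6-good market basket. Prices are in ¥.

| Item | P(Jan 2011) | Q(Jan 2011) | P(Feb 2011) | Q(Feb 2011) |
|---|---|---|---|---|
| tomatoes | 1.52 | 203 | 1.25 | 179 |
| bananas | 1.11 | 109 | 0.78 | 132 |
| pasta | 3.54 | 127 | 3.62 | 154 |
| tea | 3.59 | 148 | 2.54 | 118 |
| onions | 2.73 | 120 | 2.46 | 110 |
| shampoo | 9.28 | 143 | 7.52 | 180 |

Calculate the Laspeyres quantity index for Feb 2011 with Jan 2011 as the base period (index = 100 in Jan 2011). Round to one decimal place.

109.6

Laspeyres quantity index uses base-period prices as weights.
ΣP(Jan 2011)·Q(Feb 2011) = 1.52×179 + 1.11×132 + 3.54×154 + 3.59×118 + 2.73×110 + 9.28×180 = 272.08 + 146.52 + 545.16 + 423.62 + 300.3 + 1670.4 = 3358.08
ΣP(Jan 2011)·Q(Jan 2011) = 1.52×203 + 1.11×109 + 3.54×127 + 3.59×148 + 2.73×120 + 9.28×143 = 308.56 + 120.99 + 449.58 + 531.32 + 327.6 + 1327.04 = 3065.09
Index = 3358.08 / 3065.09 × 100 = 109.5589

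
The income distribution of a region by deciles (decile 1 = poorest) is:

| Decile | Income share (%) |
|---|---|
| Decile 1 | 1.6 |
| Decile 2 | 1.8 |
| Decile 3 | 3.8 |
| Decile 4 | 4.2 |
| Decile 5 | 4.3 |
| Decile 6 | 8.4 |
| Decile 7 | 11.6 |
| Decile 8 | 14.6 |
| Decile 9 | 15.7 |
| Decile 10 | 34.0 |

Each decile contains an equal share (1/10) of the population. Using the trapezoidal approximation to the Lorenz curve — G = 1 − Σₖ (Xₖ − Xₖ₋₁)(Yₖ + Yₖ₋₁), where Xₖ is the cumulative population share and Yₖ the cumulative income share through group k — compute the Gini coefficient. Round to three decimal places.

0.469

Cumulative income shares Yₖ: 0.0160, 0.0340, 0.0720, 0.1140, 0.1570, 0.2410, 0.3570, 0.5030, 0.6600, 1.0000
Σ (Xₖ−Xₖ₋₁)(Yₖ+Yₖ₋₁) = (1/10)(0.0160+0.0000) + (1/10)(0.0340+0.0160) + (1/10)(0.0720+0.0340) + (1/10)(0.1140+0.0720) + (1/10)(0.1570+0.1140) + (1/10)(0.2410+0.1570) + (1/10)(0.3570+0.2410) + (1/10)(0.5030+0.3570) + (1/10)(0.6600+0.5030) + (1/10)(1.0000+0.6600)
  = 0.0016 + 0.0050 + 0.0106 + 0.0186 + 0.0271 + 0.0398 + 0.0598 + 0.0860 + 0.1163 + 0.1660 = 0.5308
G = 1 − 0.5308 = 0.4692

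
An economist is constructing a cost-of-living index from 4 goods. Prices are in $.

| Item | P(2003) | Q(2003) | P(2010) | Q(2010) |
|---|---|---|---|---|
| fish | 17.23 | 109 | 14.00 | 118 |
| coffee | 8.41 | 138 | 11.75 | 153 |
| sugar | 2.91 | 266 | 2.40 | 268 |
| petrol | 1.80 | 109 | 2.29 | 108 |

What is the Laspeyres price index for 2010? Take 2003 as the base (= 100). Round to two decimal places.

100.66

Laspeyres price index uses base-period quantities as weights.
ΣP(2010)·Q(2003) = 14.00×109 + 11.75×138 + 2.40×266 + 2.29×109 = 1526 + 1621.5 + 638.4 + 249.61 = 4035.51
ΣP(2003)·Q(2003) = 17.23×109 + 8.41×138 + 2.91×266 + 1.80×109 = 1878.07 + 1160.58 + 774.06 + 196.2 = 4008.91
Index = 4035.51 / 4008.91 × 100 = 100.6635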